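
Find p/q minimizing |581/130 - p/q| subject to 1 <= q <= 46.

Expand x = 581/130 as a continued fraction with the Euclidean algorithm:
  581 = 4*130 + 61, so a_0 = 4.
  130 = 2*61 + 8, so a_1 = 2.
  61 = 7*8 + 5, so a_2 = 7.
  8 = 1*5 + 3, so a_3 = 1.
  5 = 1*3 + 2, so a_4 = 1.
  3 = 1*2 + 1, so a_5 = 1.
  2 = 2*1 + 0, so a_6 = 2.
so x = [4; 2, 7, 1, 1, 1, 2].
Convergents (p_i = a_i*p_{i-1} + p_{i-2}, q_i = a_i*q_{i-1} + q_{i-2} with p_{-2}=0, p_{-1}=1, q_{-2}=1, q_{-1}=0), until the denominator exceeds 46:
  i=0: a_0=4, p_0 = 4*1 + 0 = 4, q_0 = 4*0 + 1 = 1.
  i=1: a_1=2, p_1 = 2*4 + 1 = 9, q_1 = 2*1 + 0 = 2.
  i=2: a_2=7, p_2 = 7*9 + 4 = 67, q_2 = 7*2 + 1 = 15.
  i=3: a_3=1, p_3 = 1*67 + 9 = 76, q_3 = 1*15 + 2 = 17.
  i=4: a_4=1, p_4 = 1*76 + 67 = 143, q_4 = 1*17 + 15 = 32.
  i=5: a_5=1, p_5 = 1*143 + 76 = 219, q_5 = 1*32 + 17 = 49.
q_5 = 49 > 46, so the last convergent with denominator <= 46 is p_4/q_4 = 143/32.
The closest fraction with denominator <= 46 is either p_4/q_4 or the intermediate fraction (k*p_4 + p_3)/(k*q_4 + q_3) with the largest k >= 1 whose denominator stays <= 46; these approach x as k grows, and every other convergent or intermediate fraction in range is farther away.
Largest k: floor((46 - q_3)/q_4) = floor((46 - 17)/32) = 0.
Since k = 0, no intermediate fraction beyond p_4/q_4 has denominator <= 46, so the convergent 143/32 is the closest (its error is |581*32 - 143*130|/(130*32) = 2/4160).

143/32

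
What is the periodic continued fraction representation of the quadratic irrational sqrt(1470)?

[38; (2, 1, 14, 1, 2, 76)]

Write x_i = (sqrt(1470) + m_i)/d_i with (m_0, d_0) = (0, 1). a_0 = floor(sqrt(1470)) = 38, since 38^2 = 1444 <= 1470 < 1521 = 39^2.
Iterate m_{i+1} = d_i*a_i - m_i, d_{i+1} = (1470 - m_{i+1}^2)/d_i, a_{i+1} = floor((a_0 + m_{i+1})/d_{i+1}):
  m_1 = 1*38 - 0 = 38, d_1 = (1470 - 38^2)/1 = 26/1 = 26, a_1 = floor((38 + 38)/26) = 2.
  m_2 = 26*2 - 38 = 14, d_2 = (1470 - 14^2)/26 = 1274/26 = 49, a_2 = floor((38 + 14)/49) = 1.
  m_3 = 49*1 - 14 = 35, d_3 = (1470 - 35^2)/49 = 245/49 = 5, a_3 = floor((38 + 35)/5) = 14.
  m_4 = 5*14 - 35 = 35, d_4 = (1470 - 35^2)/5 = 245/5 = 49, a_4 = floor((38 + 35)/49) = 1.
  m_5 = 49*1 - 35 = 14, d_5 = (1470 - 14^2)/49 = 1274/49 = 26, a_5 = floor((38 + 14)/26) = 2.
  m_6 = 26*2 - 14 = 38, d_6 = (1470 - 38^2)/26 = 26/26 = 1, a_6 = floor((38 + 38)/1) = 76.
  m_7 = 1*76 - 38 = 38, d_7 = (1470 - 38^2)/1 = 26/1 = 26: (m_7, d_7) = (m_1, d_1) = (38, 26), so from here the quotients repeat a_1, ..., a_6; the period length is 6.
Hence the expansion of sqrt(1470) is a_0 = 38 followed by the repeating block 2, 1, 14, 1, 2, 76 (period 6).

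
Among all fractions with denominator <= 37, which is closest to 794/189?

Expand x = 794/189 as a continued fraction with the Euclidean algorithm:
  794 = 4*189 + 38, so a_0 = 4.
  189 = 4*38 + 37, so a_1 = 4.
  38 = 1*37 + 1, so a_2 = 1.
  37 = 37*1 + 0, so a_3 = 37.
so x = [4; 4, 1, 37].
Convergents (p_i = a_i*p_{i-1} + p_{i-2}, q_i = a_i*q_{i-1} + q_{i-2} with p_{-2}=0, p_{-1}=1, q_{-2}=1, q_{-1}=0), until the denominator exceeds 37:
  i=0: a_0=4, p_0 = 4*1 + 0 = 4, q_0 = 4*0 + 1 = 1.
  i=1: a_1=4, p_1 = 4*4 + 1 = 17, q_1 = 4*1 + 0 = 4.
  i=2: a_2=1, p_2 = 1*17 + 4 = 21, q_2 = 1*4 + 1 = 5.
  i=3: a_3=37, p_3 = 37*21 + 17 = 794, q_3 = 37*5 + 4 = 189.
q_3 = 189 > 37, so the last convergent with denominator <= 37 is p_2/q_2 = 21/5.
The closest fraction with denominator <= 37 is either p_2/q_2 or the intermediate fraction (k*p_2 + p_1)/(k*q_2 + q_1) with the largest k >= 1 whose denominator stays <= 37; these approach x as k grows, and every other convergent or intermediate fraction in range is farther away.
Largest k: floor((37 - q_1)/q_2) = floor((37 - 4)/5) = 6.
That gives (6*21 + 17)/(6*5 + 4) = 143/34.
Compare the errors: |x - 21/5| = |794*5 - 21*189|/(189*5) = 1/945, and |x - 143/34| = |794*34 - 143*189|/(189*34) = 31/6426.
Cross-multiplying, 1*6426 = 6426 < 29295 = 31*945, so 1/945 is smaller: the convergent 21/5 is closer to x than 143/34.

21/5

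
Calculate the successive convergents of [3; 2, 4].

Using the convergent recurrence p_i = a_i*p_{i-1} + p_{i-2}, q_i = a_i*q_{i-1} + q_{i-2} with p_{-2}=0, p_{-1}=1, q_{-2}=1, q_{-1}=0:
  i=0: a_0=3, p_0 = 3*1 + 0 = 3, q_0 = 3*0 + 1 = 1.
  i=1: a_1=2, p_1 = 2*3 + 1 = 7, q_1 = 2*1 + 0 = 2.
  i=2: a_2=4, p_2 = 4*7 + 3 = 31, q_2 = 4*2 + 1 = 9.

3/1, 7/2, 31/9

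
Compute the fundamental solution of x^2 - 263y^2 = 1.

First expand sqrt(263) as a continued fraction. With x_i = (sqrt(263) + m_i)/d_i and (m_0, d_0) = (0, 1): a_0 = floor(sqrt(263)) = 16, since 16^2 = 256 <= 263 < 289 = 17^2.
Iterate m_{i+1} = d_i*a_i - m_i, d_{i+1} = (263 - m_{i+1}^2)/d_i, a_{i+1} = floor((a_0 + m_{i+1})/d_{i+1}):
  m_1 = 1*16 - 0 = 16, d_1 = (263 - 16^2)/1 = 7/1 = 7, a_1 = floor((16 + 16)/7) = 4.
  m_2 = 7*4 - 16 = 12, d_2 = (263 - 12^2)/7 = 119/7 = 17, a_2 = floor((16 + 12)/17) = 1.
  m_3 = 17*1 - 12 = 5, d_3 = (263 - 5^2)/17 = 238/17 = 14, a_3 = floor((16 + 5)/14) = 1.
  m_4 = 14*1 - 5 = 9, d_4 = (263 - 9^2)/14 = 182/14 = 13, a_4 = floor((16 + 9)/13) = 1.
  m_5 = 13*1 - 9 = 4, d_5 = (263 - 4^2)/13 = 247/13 = 19, a_5 = floor((16 + 4)/19) = 1.
  m_6 = 19*1 - 4 = 15, d_6 = (263 - 15^2)/19 = 38/19 = 2, a_6 = floor((16 + 15)/2) = 15.
  m_7 = 2*15 - 15 = 15, d_7 = (263 - 15^2)/2 = 38/2 = 19, a_7 = floor((16 + 15)/19) = 1.
  m_8 = 19*1 - 15 = 4, d_8 = (263 - 4^2)/19 = 247/19 = 13, a_8 = floor((16 + 4)/13) = 1.
  m_9 = 13*1 - 4 = 9, d_9 = (263 - 9^2)/13 = 182/13 = 14, a_9 = floor((16 + 9)/14) = 1.
  m_10 = 14*1 - 9 = 5, d_10 = (263 - 5^2)/14 = 238/14 = 17, a_10 = floor((16 + 5)/17) = 1.
  m_11 = 17*1 - 5 = 12, d_11 = (263 - 12^2)/17 = 119/17 = 7, a_11 = floor((16 + 12)/7) = 4.
  m_12 = 7*4 - 12 = 16, d_12 = (263 - 16^2)/7 = 7/7 = 1, a_12 = floor((16 + 16)/1) = 32.
  m_13 = 1*32 - 16 = 16, d_13 = (263 - 16^2)/1 = 7/1 = 7: (m_13, d_13) = (m_1, d_1) = (16, 7), so from here the quotients repeat a_1, ..., a_12; the period length is 12.
So sqrt(263) = [16; (4, 1, 1, 1, 1, 15, 1, 1, 1, 1, 4, 32)] with period length k = 12.
k is even, so the fundamental solution of x^2 - 263y^2 = 1 is (p_{k-1}, q_{k-1}) = (p_11, q_11); compute convergents through index 11.
Convergents (p_i = a_i*p_{i-1} + p_{i-2}, q_i = a_i*q_{i-1} + q_{i-2} with p_{-2}=0, p_{-1}=1, q_{-2}=1, q_{-1}=0):
  i=0: a_0=16, p_0 = 16*1 + 0 = 16, q_0 = 16*0 + 1 = 1.
  i=1: a_1=4, p_1 = 4*16 + 1 = 65, q_1 = 4*1 + 0 = 4.
  i=2: a_2=1, p_2 = 1*65 + 16 = 81, q_2 = 1*4 + 1 = 5.
  i=3: a_3=1, p_3 = 1*81 + 65 = 146, q_3 = 1*5 + 4 = 9.
  i=4: a_4=1, p_4 = 1*146 + 81 = 227, q_4 = 1*9 + 5 = 14.
  i=5: a_5=1, p_5 = 1*227 + 146 = 373, q_5 = 1*14 + 9 = 23.
  i=6: a_6=15, p_6 = 15*373 + 227 = 5822, q_6 = 15*23 + 14 = 359.
  i=7: a_7=1, p_7 = 1*5822 + 373 = 6195, q_7 = 1*359 + 23 = 382.
  i=8: a_8=1, p_8 = 1*6195 + 5822 = 12017, q_8 = 1*382 + 359 = 741.
  i=9: a_9=1, p_9 = 1*12017 + 6195 = 18212, q_9 = 1*741 + 382 = 1123.
  i=10: a_10=1, p_10 = 1*18212 + 12017 = 30229, q_10 = 1*1123 + 741 = 1864.
  i=11: a_11=4, p_11 = 4*30229 + 18212 = 139128, q_11 = 4*1864 + 1123 = 8579.
Check: 139128^2 - 263*8579^2 = 19356600384 - 19356600383 = 1, so (x, y) = (139128, 8579) solves the equation, and by the theorem it is the least positive solution.

(x, y) = (139128, 8579)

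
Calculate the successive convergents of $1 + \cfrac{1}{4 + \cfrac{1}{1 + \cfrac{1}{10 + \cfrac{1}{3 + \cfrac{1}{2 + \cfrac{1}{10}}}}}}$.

Using the convergent recurrence p_i = a_i*p_{i-1} + p_{i-2}, q_i = a_i*q_{i-1} + q_{i-2} with p_{-2}=0, p_{-1}=1, q_{-2}=1, q_{-1}=0:
  i=0: a_0=1, p_0 = 1*1 + 0 = 1, q_0 = 1*0 + 1 = 1.
  i=1: a_1=4, p_1 = 4*1 + 1 = 5, q_1 = 4*1 + 0 = 4.
  i=2: a_2=1, p_2 = 1*5 + 1 = 6, q_2 = 1*4 + 1 = 5.
  i=3: a_3=10, p_3 = 10*6 + 5 = 65, q_3 = 10*5 + 4 = 54.
  i=4: a_4=3, p_4 = 3*65 + 6 = 201, q_4 = 3*54 + 5 = 167.
  i=5: a_5=2, p_5 = 2*201 + 65 = 467, q_5 = 2*167 + 54 = 388.
  i=6: a_6=10, p_6 = 10*467 + 201 = 4871, q_6 = 10*388 + 167 = 4047.

1/1, 5/4, 6/5, 65/54, 201/167, 467/388, 4871/4047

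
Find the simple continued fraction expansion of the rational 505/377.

[1; 2, 1, 17, 3, 2]

Run the Euclidean algorithm on 505 and 377; the successive quotients are the partial quotients a_0, a_1, ... (each step inverts the fractional part left over by the previous one):
  505 = 1*377 + 128, so a_0 = 1.
  377 = 2*128 + 121, so a_1 = 2.
  128 = 1*121 + 7, so a_2 = 1.
  121 = 17*7 + 2, so a_3 = 17.
  7 = 3*2 + 1, so a_4 = 3.
  2 = 2*1 + 0, so a_5 = 2.
The remainder reaches 0 after 6 divisions, so the expansion has 6 partial quotients, read off in order.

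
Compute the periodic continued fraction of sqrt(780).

Write x_i = (sqrt(780) + m_i)/d_i with (m_0, d_0) = (0, 1). a_0 = floor(sqrt(780)) = 27, since 27^2 = 729 <= 780 < 784 = 28^2.
Iterate m_{i+1} = d_i*a_i - m_i, d_{i+1} = (780 - m_{i+1}^2)/d_i, a_{i+1} = floor((a_0 + m_{i+1})/d_{i+1}):
  m_1 = 1*27 - 0 = 27, d_1 = (780 - 27^2)/1 = 51/1 = 51, a_1 = floor((27 + 27)/51) = 1.
  m_2 = 51*1 - 27 = 24, d_2 = (780 - 24^2)/51 = 204/51 = 4, a_2 = floor((27 + 24)/4) = 12.
  m_3 = 4*12 - 24 = 24, d_3 = (780 - 24^2)/4 = 204/4 = 51, a_3 = floor((27 + 24)/51) = 1.
  m_4 = 51*1 - 24 = 27, d_4 = (780 - 27^2)/51 = 51/51 = 1, a_4 = floor((27 + 27)/1) = 54.
  m_5 = 1*54 - 27 = 27, d_5 = (780 - 27^2)/1 = 51/1 = 51: (m_5, d_5) = (m_1, d_1) = (27, 51), so from here the quotients repeat a_1, ..., a_4; the period length is 4.
Hence the expansion of sqrt(780) is a_0 = 27 followed by the repeating block 1, 12, 1, 54 (period 4).

[27; (1, 12, 1, 54)]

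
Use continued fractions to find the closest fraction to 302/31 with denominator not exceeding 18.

Expand x = 302/31 as a continued fraction with the Euclidean algorithm:
  302 = 9*31 + 23, so a_0 = 9.
  31 = 1*23 + 8, so a_1 = 1.
  23 = 2*8 + 7, so a_2 = 2.
  8 = 1*7 + 1, so a_3 = 1.
  7 = 7*1 + 0, so a_4 = 7.
so x = [9; 1, 2, 1, 7].
Convergents (p_i = a_i*p_{i-1} + p_{i-2}, q_i = a_i*q_{i-1} + q_{i-2} with p_{-2}=0, p_{-1}=1, q_{-2}=1, q_{-1}=0), until the denominator exceeds 18:
  i=0: a_0=9, p_0 = 9*1 + 0 = 9, q_0 = 9*0 + 1 = 1.
  i=1: a_1=1, p_1 = 1*9 + 1 = 10, q_1 = 1*1 + 0 = 1.
  i=2: a_2=2, p_2 = 2*10 + 9 = 29, q_2 = 2*1 + 1 = 3.
  i=3: a_3=1, p_3 = 1*29 + 10 = 39, q_3 = 1*3 + 1 = 4.
  i=4: a_4=7, p_4 = 7*39 + 29 = 302, q_4 = 7*4 + 3 = 31.
q_4 = 31 > 18, so the last convergent with denominator <= 18 is p_3/q_3 = 39/4.
The closest fraction with denominator <= 18 is either p_3/q_3 or the intermediate fraction (k*p_3 + p_2)/(k*q_3 + q_2) with the largest k >= 1 whose denominator stays <= 18; these approach x as k grows, and every other convergent or intermediate fraction in range is farther away.
Largest k: floor((18 - q_2)/q_3) = floor((18 - 3)/4) = 3.
That gives (3*39 + 29)/(3*4 + 3) = 146/15.
Compare the errors: |x - 39/4| = |302*4 - 39*31|/(31*4) = 1/124, and |x - 146/15| = |302*15 - 146*31|/(31*15) = 4/465.
Cross-multiplying, 1*465 = 465 < 496 = 4*124, so 1/124 is smaller: the convergent 39/4 is closer to x than 146/15.

39/4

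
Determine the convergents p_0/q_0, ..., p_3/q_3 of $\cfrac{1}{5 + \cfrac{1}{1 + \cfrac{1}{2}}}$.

0/1, 1/5, 1/6, 3/17

Using the convergent recurrence p_i = a_i*p_{i-1} + p_{i-2}, q_i = a_i*q_{i-1} + q_{i-2} with p_{-2}=0, p_{-1}=1, q_{-2}=1, q_{-1}=0:
  i=0: a_0=0, p_0 = 0*1 + 0 = 0, q_0 = 0*0 + 1 = 1.
  i=1: a_1=5, p_1 = 5*0 + 1 = 1, q_1 = 5*1 + 0 = 5.
  i=2: a_2=1, p_2 = 1*1 + 0 = 1, q_2 = 1*5 + 1 = 6.
  i=3: a_3=2, p_3 = 2*1 + 1 = 3, q_3 = 2*6 + 5 = 17.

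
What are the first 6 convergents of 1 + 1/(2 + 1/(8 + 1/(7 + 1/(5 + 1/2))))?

Using the convergent recurrence p_i = a_i*p_{i-1} + p_{i-2}, q_i = a_i*q_{i-1} + q_{i-2} with p_{-2}=0, p_{-1}=1, q_{-2}=1, q_{-1}=0:
  i=0: a_0=1, p_0 = 1*1 + 0 = 1, q_0 = 1*0 + 1 = 1.
  i=1: a_1=2, p_1 = 2*1 + 1 = 3, q_1 = 2*1 + 0 = 2.
  i=2: a_2=8, p_2 = 8*3 + 1 = 25, q_2 = 8*2 + 1 = 17.
  i=3: a_3=7, p_3 = 7*25 + 3 = 178, q_3 = 7*17 + 2 = 121.
  i=4: a_4=5, p_4 = 5*178 + 25 = 915, q_4 = 5*121 + 17 = 622.
  i=5: a_5=2, p_5 = 2*915 + 178 = 2008, q_5 = 2*622 + 121 = 1365.

1/1, 3/2, 25/17, 178/121, 915/622, 2008/1365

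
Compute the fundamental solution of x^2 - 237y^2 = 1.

(x, y) = (228151, 14820)

First expand sqrt(237) as a continued fraction. With x_i = (sqrt(237) + m_i)/d_i and (m_0, d_0) = (0, 1): a_0 = floor(sqrt(237)) = 15, since 15^2 = 225 <= 237 < 256 = 16^2.
Iterate m_{i+1} = d_i*a_i - m_i, d_{i+1} = (237 - m_{i+1}^2)/d_i, a_{i+1} = floor((a_0 + m_{i+1})/d_{i+1}):
  m_1 = 1*15 - 0 = 15, d_1 = (237 - 15^2)/1 = 12/1 = 12, a_1 = floor((15 + 15)/12) = 2.
  m_2 = 12*2 - 15 = 9, d_2 = (237 - 9^2)/12 = 156/12 = 13, a_2 = floor((15 + 9)/13) = 1.
  m_3 = 13*1 - 9 = 4, d_3 = (237 - 4^2)/13 = 221/13 = 17, a_3 = floor((15 + 4)/17) = 1.
  m_4 = 17*1 - 4 = 13, d_4 = (237 - 13^2)/17 = 68/17 = 4, a_4 = floor((15 + 13)/4) = 7.
  m_5 = 4*7 - 13 = 15, d_5 = (237 - 15^2)/4 = 12/4 = 3, a_5 = floor((15 + 15)/3) = 10.
  m_6 = 3*10 - 15 = 15, d_6 = (237 - 15^2)/3 = 12/3 = 4, a_6 = floor((15 + 15)/4) = 7.
  m_7 = 4*7 - 15 = 13, d_7 = (237 - 13^2)/4 = 68/4 = 17, a_7 = floor((15 + 13)/17) = 1.
  m_8 = 17*1 - 13 = 4, d_8 = (237 - 4^2)/17 = 221/17 = 13, a_8 = floor((15 + 4)/13) = 1.
  m_9 = 13*1 - 4 = 9, d_9 = (237 - 9^2)/13 = 156/13 = 12, a_9 = floor((15 + 9)/12) = 2.
  m_10 = 12*2 - 9 = 15, d_10 = (237 - 15^2)/12 = 12/12 = 1, a_10 = floor((15 + 15)/1) = 30.
  m_11 = 1*30 - 15 = 15, d_11 = (237 - 15^2)/1 = 12/1 = 12: (m_11, d_11) = (m_1, d_1) = (15, 12), so from here the quotients repeat a_1, ..., a_10; the period length is 10.
So sqrt(237) = [15; (2, 1, 1, 7, 10, 7, 1, 1, 2, 30)] with period length k = 10.
k is even, so the fundamental solution of x^2 - 237y^2 = 1 is (p_{k-1}, q_{k-1}) = (p_9, q_9); compute convergents through index 9.
Convergents (p_i = a_i*p_{i-1} + p_{i-2}, q_i = a_i*q_{i-1} + q_{i-2} with p_{-2}=0, p_{-1}=1, q_{-2}=1, q_{-1}=0):
  i=0: a_0=15, p_0 = 15*1 + 0 = 15, q_0 = 15*0 + 1 = 1.
  i=1: a_1=2, p_1 = 2*15 + 1 = 31, q_1 = 2*1 + 0 = 2.
  i=2: a_2=1, p_2 = 1*31 + 15 = 46, q_2 = 1*2 + 1 = 3.
  i=3: a_3=1, p_3 = 1*46 + 31 = 77, q_3 = 1*3 + 2 = 5.
  i=4: a_4=7, p_4 = 7*77 + 46 = 585, q_4 = 7*5 + 3 = 38.
  i=5: a_5=10, p_5 = 10*585 + 77 = 5927, q_5 = 10*38 + 5 = 385.
  i=6: a_6=7, p_6 = 7*5927 + 585 = 42074, q_6 = 7*385 + 38 = 2733.
  i=7: a_7=1, p_7 = 1*42074 + 5927 = 48001, q_7 = 1*2733 + 385 = 3118.
  i=8: a_8=1, p_8 = 1*48001 + 42074 = 90075, q_8 = 1*3118 + 2733 = 5851.
  i=9: a_9=2, p_9 = 2*90075 + 48001 = 228151, q_9 = 2*5851 + 3118 = 14820.
Check: 228151^2 - 237*14820^2 = 52052878801 - 52052878800 = 1, so (x, y) = (228151, 14820) solves the equation, and by the theorem it is the least positive solution.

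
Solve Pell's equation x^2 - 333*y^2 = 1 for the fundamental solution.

First expand sqrt(333) as a continued fraction. With x_i = (sqrt(333) + m_i)/d_i and (m_0, d_0) = (0, 1): a_0 = floor(sqrt(333)) = 18, since 18^2 = 324 <= 333 < 361 = 19^2.
Iterate m_{i+1} = d_i*a_i - m_i, d_{i+1} = (333 - m_{i+1}^2)/d_i, a_{i+1} = floor((a_0 + m_{i+1})/d_{i+1}):
  m_1 = 1*18 - 0 = 18, d_1 = (333 - 18^2)/1 = 9/1 = 9, a_1 = floor((18 + 18)/9) = 4.
  m_2 = 9*4 - 18 = 18, d_2 = (333 - 18^2)/9 = 9/9 = 1, a_2 = floor((18 + 18)/1) = 36.
  m_3 = 1*36 - 18 = 18, d_3 = (333 - 18^2)/1 = 9/1 = 9: (m_3, d_3) = (m_1, d_1) = (18, 9), so from here the quotients repeat a_1, a_2; the period length is 2.
So sqrt(333) = [18; (4, 36)] with period length k = 2.
k is even, so the fundamental solution of x^2 - 333y^2 = 1 is (p_{k-1}, q_{k-1}) = (p_1, q_1); compute convergents through index 1.
Convergents (p_i = a_i*p_{i-1} + p_{i-2}, q_i = a_i*q_{i-1} + q_{i-2} with p_{-2}=0, p_{-1}=1, q_{-2}=1, q_{-1}=0):
  i=0: a_0=18, p_0 = 18*1 + 0 = 18, q_0 = 18*0 + 1 = 1.
  i=1: a_1=4, p_1 = 4*18 + 1 = 73, q_1 = 4*1 + 0 = 4.
Check: 73^2 - 333*4^2 = 5329 - 5328 = 1, so (x, y) = (73, 4) solves the equation, and by the theorem it is the least positive solution.

(x, y) = (73, 4)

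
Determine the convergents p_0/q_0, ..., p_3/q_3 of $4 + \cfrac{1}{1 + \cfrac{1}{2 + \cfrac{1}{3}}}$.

4/1, 5/1, 14/3, 47/10

Using the convergent recurrence p_i = a_i*p_{i-1} + p_{i-2}, q_i = a_i*q_{i-1} + q_{i-2} with p_{-2}=0, p_{-1}=1, q_{-2}=1, q_{-1}=0:
  i=0: a_0=4, p_0 = 4*1 + 0 = 4, q_0 = 4*0 + 1 = 1.
  i=1: a_1=1, p_1 = 1*4 + 1 = 5, q_1 = 1*1 + 0 = 1.
  i=2: a_2=2, p_2 = 2*5 + 4 = 14, q_2 = 2*1 + 1 = 3.
  i=3: a_3=3, p_3 = 3*14 + 5 = 47, q_3 = 3*3 + 1 = 10.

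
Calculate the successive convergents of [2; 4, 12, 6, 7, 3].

2/1, 9/4, 110/49, 669/298, 4793/2135, 15048/6703

Using the convergent recurrence p_i = a_i*p_{i-1} + p_{i-2}, q_i = a_i*q_{i-1} + q_{i-2} with p_{-2}=0, p_{-1}=1, q_{-2}=1, q_{-1}=0:
  i=0: a_0=2, p_0 = 2*1 + 0 = 2, q_0 = 2*0 + 1 = 1.
  i=1: a_1=4, p_1 = 4*2 + 1 = 9, q_1 = 4*1 + 0 = 4.
  i=2: a_2=12, p_2 = 12*9 + 2 = 110, q_2 = 12*4 + 1 = 49.
  i=3: a_3=6, p_3 = 6*110 + 9 = 669, q_3 = 6*49 + 4 = 298.
  i=4: a_4=7, p_4 = 7*669 + 110 = 4793, q_4 = 7*298 + 49 = 2135.
  i=5: a_5=3, p_5 = 3*4793 + 669 = 15048, q_5 = 3*2135 + 298 = 6703.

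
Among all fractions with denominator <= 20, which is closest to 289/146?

2/1

Expand x = 289/146 as a continued fraction with the Euclidean algorithm:
  289 = 1*146 + 143, so a_0 = 1.
  146 = 1*143 + 3, so a_1 = 1.
  143 = 47*3 + 2, so a_2 = 47.
  3 = 1*2 + 1, so a_3 = 1.
  2 = 2*1 + 0, so a_4 = 2.
so x = [1; 1, 47, 1, 2].
Convergents (p_i = a_i*p_{i-1} + p_{i-2}, q_i = a_i*q_{i-1} + q_{i-2} with p_{-2}=0, p_{-1}=1, q_{-2}=1, q_{-1}=0), until the denominator exceeds 20:
  i=0: a_0=1, p_0 = 1*1 + 0 = 1, q_0 = 1*0 + 1 = 1.
  i=1: a_1=1, p_1 = 1*1 + 1 = 2, q_1 = 1*1 + 0 = 1.
  i=2: a_2=47, p_2 = 47*2 + 1 = 95, q_2 = 47*1 + 1 = 48.
q_2 = 48 > 20, so the last convergent with denominator <= 20 is p_1/q_1 = 2/1.
The closest fraction with denominator <= 20 is either p_1/q_1 or the intermediate fraction (k*p_1 + p_0)/(k*q_1 + q_0) with the largest k >= 1 whose denominator stays <= 20; these approach x as k grows, and every other convergent or intermediate fraction in range is farther away.
Largest k: floor((20 - q_0)/q_1) = floor((20 - 1)/1) = 19.
That gives (19*2 + 1)/(19*1 + 1) = 39/20.
Compare the errors: |x - 2/1| = |289*1 - 2*146|/(146*1) = 3/146, and |x - 39/20| = |289*20 - 39*146|/(146*20) = 86/2920.
Cross-multiplying, 3*2920 = 8760 < 12556 = 86*146, so 3/146 is smaller: the convergent 2/1 is closer to x than 39/20.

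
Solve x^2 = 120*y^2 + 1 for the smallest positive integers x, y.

(x, y) = (11, 1)

First expand sqrt(120) as a continued fraction. With x_i = (sqrt(120) + m_i)/d_i and (m_0, d_0) = (0, 1): a_0 = floor(sqrt(120)) = 10, since 10^2 = 100 <= 120 < 121 = 11^2.
Iterate m_{i+1} = d_i*a_i - m_i, d_{i+1} = (120 - m_{i+1}^2)/d_i, a_{i+1} = floor((a_0 + m_{i+1})/d_{i+1}):
  m_1 = 1*10 - 0 = 10, d_1 = (120 - 10^2)/1 = 20/1 = 20, a_1 = floor((10 + 10)/20) = 1.
  m_2 = 20*1 - 10 = 10, d_2 = (120 - 10^2)/20 = 20/20 = 1, a_2 = floor((10 + 10)/1) = 20.
  m_3 = 1*20 - 10 = 10, d_3 = (120 - 10^2)/1 = 20/1 = 20: (m_3, d_3) = (m_1, d_1) = (10, 20), so from here the quotients repeat a_1, a_2; the period length is 2.
So sqrt(120) = [10; (1, 20)] with period length k = 2.
k is even, so the fundamental solution of x^2 - 120y^2 = 1 is (p_{k-1}, q_{k-1}) = (p_1, q_1); compute convergents through index 1.
Convergents (p_i = a_i*p_{i-1} + p_{i-2}, q_i = a_i*q_{i-1} + q_{i-2} with p_{-2}=0, p_{-1}=1, q_{-2}=1, q_{-1}=0):
  i=0: a_0=10, p_0 = 10*1 + 0 = 10, q_0 = 10*0 + 1 = 1.
  i=1: a_1=1, p_1 = 1*10 + 1 = 11, q_1 = 1*1 + 0 = 1.
Check: 11^2 - 120*1^2 = 121 - 120 = 1, so (x, y) = (11, 1) solves the equation, and by the theorem it is the least positive solution.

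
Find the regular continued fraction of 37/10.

Run the Euclidean algorithm on 37 and 10; the successive quotients are the partial quotients a_0, a_1, ... (each step inverts the fractional part left over by the previous one):
  37 = 3*10 + 7, so a_0 = 3.
  10 = 1*7 + 3, so a_1 = 1.
  7 = 2*3 + 1, so a_2 = 2.
  3 = 3*1 + 0, so a_3 = 3.
The remainder reaches 0 after 4 divisions, so the expansion has 4 partial quotients, read off in order.

[3; 1, 2, 3]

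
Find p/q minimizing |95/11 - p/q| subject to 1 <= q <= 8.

69/8

Expand x = 95/11 as a continued fraction with the Euclidean algorithm:
  95 = 8*11 + 7, so a_0 = 8.
  11 = 1*7 + 4, so a_1 = 1.
  7 = 1*4 + 3, so a_2 = 1.
  4 = 1*3 + 1, so a_3 = 1.
  3 = 3*1 + 0, so a_4 = 3.
so x = [8; 1, 1, 1, 3].
Convergents (p_i = a_i*p_{i-1} + p_{i-2}, q_i = a_i*q_{i-1} + q_{i-2} with p_{-2}=0, p_{-1}=1, q_{-2}=1, q_{-1}=0), until the denominator exceeds 8:
  i=0: a_0=8, p_0 = 8*1 + 0 = 8, q_0 = 8*0 + 1 = 1.
  i=1: a_1=1, p_1 = 1*8 + 1 = 9, q_1 = 1*1 + 0 = 1.
  i=2: a_2=1, p_2 = 1*9 + 8 = 17, q_2 = 1*1 + 1 = 2.
  i=3: a_3=1, p_3 = 1*17 + 9 = 26, q_3 = 1*2 + 1 = 3.
  i=4: a_4=3, p_4 = 3*26 + 17 = 95, q_4 = 3*3 + 2 = 11.
q_4 = 11 > 8, so the last convergent with denominator <= 8 is p_3/q_3 = 26/3.
The closest fraction with denominator <= 8 is either p_3/q_3 or the intermediate fraction (k*p_3 + p_2)/(k*q_3 + q_2) with the largest k >= 1 whose denominator stays <= 8; these approach x as k grows, and every other convergent or intermediate fraction in range is farther away.
Largest k: floor((8 - q_2)/q_3) = floor((8 - 2)/3) = 2.
That gives (2*26 + 17)/(2*3 + 2) = 69/8.
Compare the errors: |x - 26/3| = |95*3 - 26*11|/(11*3) = 1/33, and |x - 69/8| = |95*8 - 69*11|/(11*8) = 1/88.
Cross-multiplying, 1*33 = 33 < 88 = 1*88, so 1/88 is smaller: the intermediate fraction 69/8 is closer to x than 26/3.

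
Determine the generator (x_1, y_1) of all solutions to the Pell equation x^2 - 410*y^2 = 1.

First expand sqrt(410) as a continued fraction. With x_i = (sqrt(410) + m_i)/d_i and (m_0, d_0) = (0, 1): a_0 = floor(sqrt(410)) = 20, since 20^2 = 400 <= 410 < 441 = 21^2.
Iterate m_{i+1} = d_i*a_i - m_i, d_{i+1} = (410 - m_{i+1}^2)/d_i, a_{i+1} = floor((a_0 + m_{i+1})/d_{i+1}):
  m_1 = 1*20 - 0 = 20, d_1 = (410 - 20^2)/1 = 10/1 = 10, a_1 = floor((20 + 20)/10) = 4.
  m_2 = 10*4 - 20 = 20, d_2 = (410 - 20^2)/10 = 10/10 = 1, a_2 = floor((20 + 20)/1) = 40.
  m_3 = 1*40 - 20 = 20, d_3 = (410 - 20^2)/1 = 10/1 = 10: (m_3, d_3) = (m_1, d_1) = (20, 10), so from here the quotients repeat a_1, a_2; the period length is 2.
So sqrt(410) = [20; (4, 40)] with period length k = 2.
k is even, so the fundamental solution of x^2 - 410y^2 = 1 is (p_{k-1}, q_{k-1}) = (p_1, q_1); compute convergents through index 1.
Convergents (p_i = a_i*p_{i-1} + p_{i-2}, q_i = a_i*q_{i-1} + q_{i-2} with p_{-2}=0, p_{-1}=1, q_{-2}=1, q_{-1}=0):
  i=0: a_0=20, p_0 = 20*1 + 0 = 20, q_0 = 20*0 + 1 = 1.
  i=1: a_1=4, p_1 = 4*20 + 1 = 81, q_1 = 4*1 + 0 = 4.
Check: 81^2 - 410*4^2 = 6561 - 6560 = 1, so (x, y) = (81, 4) solves the equation, and by the theorem it is the least positive solution.

(x, y) = (81, 4)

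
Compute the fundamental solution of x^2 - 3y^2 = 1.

(x, y) = (2, 1)

First expand sqrt(3) as a continued fraction. With x_i = (sqrt(3) + m_i)/d_i and (m_0, d_0) = (0, 1): a_0 = floor(sqrt(3)) = 1, since 1^2 = 1 <= 3 < 4 = 2^2.
Iterate m_{i+1} = d_i*a_i - m_i, d_{i+1} = (3 - m_{i+1}^2)/d_i, a_{i+1} = floor((a_0 + m_{i+1})/d_{i+1}):
  m_1 = 1*1 - 0 = 1, d_1 = (3 - 1^2)/1 = 2/1 = 2, a_1 = floor((1 + 1)/2) = 1.
  m_2 = 2*1 - 1 = 1, d_2 = (3 - 1^2)/2 = 2/2 = 1, a_2 = floor((1 + 1)/1) = 2.
  m_3 = 1*2 - 1 = 1, d_3 = (3 - 1^2)/1 = 2/1 = 2: (m_3, d_3) = (m_1, d_1) = (1, 2), so from here the quotients repeat a_1, a_2; the period length is 2.
So sqrt(3) = [1; (1, 2)] with period length k = 2.
k is even, so the fundamental solution of x^2 - 3y^2 = 1 is (p_{k-1}, q_{k-1}) = (p_1, q_1); compute convergents through index 1.
Convergents (p_i = a_i*p_{i-1} + p_{i-2}, q_i = a_i*q_{i-1} + q_{i-2} with p_{-2}=0, p_{-1}=1, q_{-2}=1, q_{-1}=0):
  i=0: a_0=1, p_0 = 1*1 + 0 = 1, q_0 = 1*0 + 1 = 1.
  i=1: a_1=1, p_1 = 1*1 + 1 = 2, q_1 = 1*1 + 0 = 1.
Check: 2^2 - 3*1^2 = 4 - 3 = 1, so (x, y) = (2, 1) solves the equation, and by the theorem it is the least positive solution.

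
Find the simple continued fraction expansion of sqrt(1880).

[43; (2, 1, 3, 1, 2, 86)]

Write x_i = (sqrt(1880) + m_i)/d_i with (m_0, d_0) = (0, 1). a_0 = floor(sqrt(1880)) = 43, since 43^2 = 1849 <= 1880 < 1936 = 44^2.
Iterate m_{i+1} = d_i*a_i - m_i, d_{i+1} = (1880 - m_{i+1}^2)/d_i, a_{i+1} = floor((a_0 + m_{i+1})/d_{i+1}):
  m_1 = 1*43 - 0 = 43, d_1 = (1880 - 43^2)/1 = 31/1 = 31, a_1 = floor((43 + 43)/31) = 2.
  m_2 = 31*2 - 43 = 19, d_2 = (1880 - 19^2)/31 = 1519/31 = 49, a_2 = floor((43 + 19)/49) = 1.
  m_3 = 49*1 - 19 = 30, d_3 = (1880 - 30^2)/49 = 980/49 = 20, a_3 = floor((43 + 30)/20) = 3.
  m_4 = 20*3 - 30 = 30, d_4 = (1880 - 30^2)/20 = 980/20 = 49, a_4 = floor((43 + 30)/49) = 1.
  m_5 = 49*1 - 30 = 19, d_5 = (1880 - 19^2)/49 = 1519/49 = 31, a_5 = floor((43 + 19)/31) = 2.
  m_6 = 31*2 - 19 = 43, d_6 = (1880 - 43^2)/31 = 31/31 = 1, a_6 = floor((43 + 43)/1) = 86.
  m_7 = 1*86 - 43 = 43, d_7 = (1880 - 43^2)/1 = 31/1 = 31: (m_7, d_7) = (m_1, d_1) = (43, 31), so from here the quotients repeat a_1, ..., a_6; the period length is 6.
Hence the expansion of sqrt(1880) is a_0 = 43 followed by the repeating block 2, 1, 3, 1, 2, 86 (period 6).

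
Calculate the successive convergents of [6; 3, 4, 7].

6/1, 19/3, 82/13, 593/94

Using the convergent recurrence p_i = a_i*p_{i-1} + p_{i-2}, q_i = a_i*q_{i-1} + q_{i-2} with p_{-2}=0, p_{-1}=1, q_{-2}=1, q_{-1}=0:
  i=0: a_0=6, p_0 = 6*1 + 0 = 6, q_0 = 6*0 + 1 = 1.
  i=1: a_1=3, p_1 = 3*6 + 1 = 19, q_1 = 3*1 + 0 = 3.
  i=2: a_2=4, p_2 = 4*19 + 6 = 82, q_2 = 4*3 + 1 = 13.
  i=3: a_3=7, p_3 = 7*82 + 19 = 593, q_3 = 7*13 + 3 = 94.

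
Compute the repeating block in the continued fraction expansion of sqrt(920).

Write x_i = (sqrt(920) + m_i)/d_i with (m_0, d_0) = (0, 1). a_0 = floor(sqrt(920)) = 30, since 30^2 = 900 <= 920 < 961 = 31^2.
Iterate m_{i+1} = d_i*a_i - m_i, d_{i+1} = (920 - m_{i+1}^2)/d_i, a_{i+1} = floor((a_0 + m_{i+1})/d_{i+1}):
  m_1 = 1*30 - 0 = 30, d_1 = (920 - 30^2)/1 = 20/1 = 20, a_1 = floor((30 + 30)/20) = 3.
  m_2 = 20*3 - 30 = 30, d_2 = (920 - 30^2)/20 = 20/20 = 1, a_2 = floor((30 + 30)/1) = 60.
  m_3 = 1*60 - 30 = 30, d_3 = (920 - 30^2)/1 = 20/1 = 20: (m_3, d_3) = (m_1, d_1) = (30, 20), so from here the quotients repeat a_1, a_2; the period length is 2.
Hence the expansion of sqrt(920) is a_0 = 30 followed by the repeating block 3, 60 (period 2).

[30; (3, 60)]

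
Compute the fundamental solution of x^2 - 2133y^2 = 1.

(x, y) = (228151, 4940)

First expand sqrt(2133) as a continued fraction. With x_i = (sqrt(2133) + m_i)/d_i and (m_0, d_0) = (0, 1): a_0 = floor(sqrt(2133)) = 46, since 46^2 = 2116 <= 2133 < 2209 = 47^2.
Iterate m_{i+1} = d_i*a_i - m_i, d_{i+1} = (2133 - m_{i+1}^2)/d_i, a_{i+1} = floor((a_0 + m_{i+1})/d_{i+1}):
  m_1 = 1*46 - 0 = 46, d_1 = (2133 - 46^2)/1 = 17/1 = 17, a_1 = floor((46 + 46)/17) = 5.
  m_2 = 17*5 - 46 = 39, d_2 = (2133 - 39^2)/17 = 612/17 = 36, a_2 = floor((46 + 39)/36) = 2.
  m_3 = 36*2 - 39 = 33, d_3 = (2133 - 33^2)/36 = 1044/36 = 29, a_3 = floor((46 + 33)/29) = 2.
  m_4 = 29*2 - 33 = 25, d_4 = (2133 - 25^2)/29 = 1508/29 = 52, a_4 = floor((46 + 25)/52) = 1.
  m_5 = 52*1 - 25 = 27, d_5 = (2133 - 27^2)/52 = 1404/52 = 27, a_5 = floor((46 + 27)/27) = 2.
  m_6 = 27*2 - 27 = 27, d_6 = (2133 - 27^2)/27 = 1404/27 = 52, a_6 = floor((46 + 27)/52) = 1.
  m_7 = 52*1 - 27 = 25, d_7 = (2133 - 25^2)/52 = 1508/52 = 29, a_7 = floor((46 + 25)/29) = 2.
  m_8 = 29*2 - 25 = 33, d_8 = (2133 - 33^2)/29 = 1044/29 = 36, a_8 = floor((46 + 33)/36) = 2.
  m_9 = 36*2 - 33 = 39, d_9 = (2133 - 39^2)/36 = 612/36 = 17, a_9 = floor((46 + 39)/17) = 5.
  m_10 = 17*5 - 39 = 46, d_10 = (2133 - 46^2)/17 = 17/17 = 1, a_10 = floor((46 + 46)/1) = 92.
  m_11 = 1*92 - 46 = 46, d_11 = (2133 - 46^2)/1 = 17/1 = 17: (m_11, d_11) = (m_1, d_1) = (46, 17), so from here the quotients repeat a_1, ..., a_10; the period length is 10.
So sqrt(2133) = [46; (5, 2, 2, 1, 2, 1, 2, 2, 5, 92)] with period length k = 10.
k is even, so the fundamental solution of x^2 - 2133y^2 = 1 is (p_{k-1}, q_{k-1}) = (p_9, q_9); compute convergents through index 9.
Convergents (p_i = a_i*p_{i-1} + p_{i-2}, q_i = a_i*q_{i-1} + q_{i-2} with p_{-2}=0, p_{-1}=1, q_{-2}=1, q_{-1}=0):
  i=0: a_0=46, p_0 = 46*1 + 0 = 46, q_0 = 46*0 + 1 = 1.
  i=1: a_1=5, p_1 = 5*46 + 1 = 231, q_1 = 5*1 + 0 = 5.
  i=2: a_2=2, p_2 = 2*231 + 46 = 508, q_2 = 2*5 + 1 = 11.
  i=3: a_3=2, p_3 = 2*508 + 231 = 1247, q_3 = 2*11 + 5 = 27.
  i=4: a_4=1, p_4 = 1*1247 + 508 = 1755, q_4 = 1*27 + 11 = 38.
  i=5: a_5=2, p_5 = 2*1755 + 1247 = 4757, q_5 = 2*38 + 27 = 103.
  i=6: a_6=1, p_6 = 1*4757 + 1755 = 6512, q_6 = 1*103 + 38 = 141.
  i=7: a_7=2, p_7 = 2*6512 + 4757 = 17781, q_7 = 2*141 + 103 = 385.
  i=8: a_8=2, p_8 = 2*17781 + 6512 = 42074, q_8 = 2*385 + 141 = 911.
  i=9: a_9=5, p_9 = 5*42074 + 17781 = 228151, q_9 = 5*911 + 385 = 4940.
Check: 228151^2 - 2133*4940^2 = 52052878801 - 52052878800 = 1, so (x, y) = (228151, 4940) solves the equation, and by the theorem it is the least positive solution.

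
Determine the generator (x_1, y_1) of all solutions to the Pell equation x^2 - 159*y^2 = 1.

(x, y) = (1324, 105)

First expand sqrt(159) as a continued fraction. With x_i = (sqrt(159) + m_i)/d_i and (m_0, d_0) = (0, 1): a_0 = floor(sqrt(159)) = 12, since 12^2 = 144 <= 159 < 169 = 13^2.
Iterate m_{i+1} = d_i*a_i - m_i, d_{i+1} = (159 - m_{i+1}^2)/d_i, a_{i+1} = floor((a_0 + m_{i+1})/d_{i+1}):
  m_1 = 1*12 - 0 = 12, d_1 = (159 - 12^2)/1 = 15/1 = 15, a_1 = floor((12 + 12)/15) = 1.
  m_2 = 15*1 - 12 = 3, d_2 = (159 - 3^2)/15 = 150/15 = 10, a_2 = floor((12 + 3)/10) = 1.
  m_3 = 10*1 - 3 = 7, d_3 = (159 - 7^2)/10 = 110/10 = 11, a_3 = floor((12 + 7)/11) = 1.
  m_4 = 11*1 - 7 = 4, d_4 = (159 - 4^2)/11 = 143/11 = 13, a_4 = floor((12 + 4)/13) = 1.
  m_5 = 13*1 - 4 = 9, d_5 = (159 - 9^2)/13 = 78/13 = 6, a_5 = floor((12 + 9)/6) = 3.
  m_6 = 6*3 - 9 = 9, d_6 = (159 - 9^2)/6 = 78/6 = 13, a_6 = floor((12 + 9)/13) = 1.
  m_7 = 13*1 - 9 = 4, d_7 = (159 - 4^2)/13 = 143/13 = 11, a_7 = floor((12 + 4)/11) = 1.
  m_8 = 11*1 - 4 = 7, d_8 = (159 - 7^2)/11 = 110/11 = 10, a_8 = floor((12 + 7)/10) = 1.
  m_9 = 10*1 - 7 = 3, d_9 = (159 - 3^2)/10 = 150/10 = 15, a_9 = floor((12 + 3)/15) = 1.
  m_10 = 15*1 - 3 = 12, d_10 = (159 - 12^2)/15 = 15/15 = 1, a_10 = floor((12 + 12)/1) = 24.
  m_11 = 1*24 - 12 = 12, d_11 = (159 - 12^2)/1 = 15/1 = 15: (m_11, d_11) = (m_1, d_1) = (12, 15), so from here the quotients repeat a_1, ..., a_10; the period length is 10.
So sqrt(159) = [12; (1, 1, 1, 1, 3, 1, 1, 1, 1, 24)] with period length k = 10.
k is even, so the fundamental solution of x^2 - 159y^2 = 1 is (p_{k-1}, q_{k-1}) = (p_9, q_9); compute convergents through index 9.
Convergents (p_i = a_i*p_{i-1} + p_{i-2}, q_i = a_i*q_{i-1} + q_{i-2} with p_{-2}=0, p_{-1}=1, q_{-2}=1, q_{-1}=0):
  i=0: a_0=12, p_0 = 12*1 + 0 = 12, q_0 = 12*0 + 1 = 1.
  i=1: a_1=1, p_1 = 1*12 + 1 = 13, q_1 = 1*1 + 0 = 1.
  i=2: a_2=1, p_2 = 1*13 + 12 = 25, q_2 = 1*1 + 1 = 2.
  i=3: a_3=1, p_3 = 1*25 + 13 = 38, q_3 = 1*2 + 1 = 3.
  i=4: a_4=1, p_4 = 1*38 + 25 = 63, q_4 = 1*3 + 2 = 5.
  i=5: a_5=3, p_5 = 3*63 + 38 = 227, q_5 = 3*5 + 3 = 18.
  i=6: a_6=1, p_6 = 1*227 + 63 = 290, q_6 = 1*18 + 5 = 23.
  i=7: a_7=1, p_7 = 1*290 + 227 = 517, q_7 = 1*23 + 18 = 41.
  i=8: a_8=1, p_8 = 1*517 + 290 = 807, q_8 = 1*41 + 23 = 64.
  i=9: a_9=1, p_9 = 1*807 + 517 = 1324, q_9 = 1*64 + 41 = 105.
Check: 1324^2 - 159*105^2 = 1752976 - 1752975 = 1, so (x, y) = (1324, 105) solves the equation, and by the theorem it is the least positive solution.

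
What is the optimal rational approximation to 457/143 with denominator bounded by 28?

83/26

Expand x = 457/143 as a continued fraction with the Euclidean algorithm:
  457 = 3*143 + 28, so a_0 = 3.
  143 = 5*28 + 3, so a_1 = 5.
  28 = 9*3 + 1, so a_2 = 9.
  3 = 3*1 + 0, so a_3 = 3.
so x = [3; 5, 9, 3].
Convergents (p_i = a_i*p_{i-1} + p_{i-2}, q_i = a_i*q_{i-1} + q_{i-2} with p_{-2}=0, p_{-1}=1, q_{-2}=1, q_{-1}=0), until the denominator exceeds 28:
  i=0: a_0=3, p_0 = 3*1 + 0 = 3, q_0 = 3*0 + 1 = 1.
  i=1: a_1=5, p_1 = 5*3 + 1 = 16, q_1 = 5*1 + 0 = 5.
  i=2: a_2=9, p_2 = 9*16 + 3 = 147, q_2 = 9*5 + 1 = 46.
q_2 = 46 > 28, so the last convergent with denominator <= 28 is p_1/q_1 = 16/5.
The closest fraction with denominator <= 28 is either p_1/q_1 or the intermediate fraction (k*p_1 + p_0)/(k*q_1 + q_0) with the largest k >= 1 whose denominator stays <= 28; these approach x as k grows, and every other convergent or intermediate fraction in range is farther away.
Largest k: floor((28 - q_0)/q_1) = floor((28 - 1)/5) = 5.
That gives (5*16 + 3)/(5*5 + 1) = 83/26.
Compare the errors: |x - 16/5| = |457*5 - 16*143|/(143*5) = 3/715, and |x - 83/26| = |457*26 - 83*143|/(143*26) = 13/3718.
Cross-multiplying, 13*715 = 9295 < 11154 = 3*3718, so 13/3718 is smaller: the intermediate fraction 83/26 is closer to x than 16/5.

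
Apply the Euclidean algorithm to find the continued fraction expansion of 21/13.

Run the Euclidean algorithm on 21 and 13; the successive quotients are the partial quotients a_0, a_1, ... (each step inverts the fractional part left over by the previous one):
  21 = 1*13 + 8, so a_0 = 1.
  13 = 1*8 + 5, so a_1 = 1.
  8 = 1*5 + 3, so a_2 = 1.
  5 = 1*3 + 2, so a_3 = 1.
  3 = 1*2 + 1, so a_4 = 1.
  2 = 2*1 + 0, so a_5 = 2.
The remainder reaches 0 after 6 divisions, so the expansion has 6 partial quotients, read off in order.

[1; 1, 1, 1, 1, 2]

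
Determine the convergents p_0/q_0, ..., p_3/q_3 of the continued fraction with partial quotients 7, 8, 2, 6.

7/1, 57/8, 121/17, 783/110

Using the convergent recurrence p_i = a_i*p_{i-1} + p_{i-2}, q_i = a_i*q_{i-1} + q_{i-2} with p_{-2}=0, p_{-1}=1, q_{-2}=1, q_{-1}=0:
  i=0: a_0=7, p_0 = 7*1 + 0 = 7, q_0 = 7*0 + 1 = 1.
  i=1: a_1=8, p_1 = 8*7 + 1 = 57, q_1 = 8*1 + 0 = 8.
  i=2: a_2=2, p_2 = 2*57 + 7 = 121, q_2 = 2*8 + 1 = 17.
  i=3: a_3=6, p_3 = 6*121 + 57 = 783, q_3 = 6*17 + 8 = 110.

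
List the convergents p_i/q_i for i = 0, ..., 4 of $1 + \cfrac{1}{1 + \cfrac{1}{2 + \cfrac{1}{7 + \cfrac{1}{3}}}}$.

Using the convergent recurrence p_i = a_i*p_{i-1} + p_{i-2}, q_i = a_i*q_{i-1} + q_{i-2} with p_{-2}=0, p_{-1}=1, q_{-2}=1, q_{-1}=0:
  i=0: a_0=1, p_0 = 1*1 + 0 = 1, q_0 = 1*0 + 1 = 1.
  i=1: a_1=1, p_1 = 1*1 + 1 = 2, q_1 = 1*1 + 0 = 1.
  i=2: a_2=2, p_2 = 2*2 + 1 = 5, q_2 = 2*1 + 1 = 3.
  i=3: a_3=7, p_3 = 7*5 + 2 = 37, q_3 = 7*3 + 1 = 22.
  i=4: a_4=3, p_4 = 3*37 + 5 = 116, q_4 = 3*22 + 3 = 69.

1/1, 2/1, 5/3, 37/22, 116/69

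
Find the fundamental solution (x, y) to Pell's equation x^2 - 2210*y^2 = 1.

First expand sqrt(2210) as a continued fraction. With x_i = (sqrt(2210) + m_i)/d_i and (m_0, d_0) = (0, 1): a_0 = floor(sqrt(2210)) = 47, since 47^2 = 2209 <= 2210 < 2304 = 48^2.
Iterate m_{i+1} = d_i*a_i - m_i, d_{i+1} = (2210 - m_{i+1}^2)/d_i, a_{i+1} = floor((a_0 + m_{i+1})/d_{i+1}):
  m_1 = 1*47 - 0 = 47, d_1 = (2210 - 47^2)/1 = 1/1 = 1, a_1 = floor((47 + 47)/1) = 94.
  m_2 = 1*94 - 47 = 47, d_2 = (2210 - 47^2)/1 = 1/1 = 1: (m_2, d_2) = (m_1, d_1) = (47, 1), so from here the quotient a_1 repeats; the period length is 1.
So sqrt(2210) = [47; (94)] with period length k = 1.
k is odd, so (p_{k-1}, q_{k-1}) only solves x^2 - 2210y^2 = -1 and the fundamental solution of x^2 - 2210y^2 = 1 is (p_{2k-1}, q_{2k-1}) = (p_1, q_1); compute convergents through index 1, running through the period twice.
Convergents (p_i = a_i*p_{i-1} + p_{i-2}, q_i = a_i*q_{i-1} + q_{i-2} with p_{-2}=0, p_{-1}=1, q_{-2}=1, q_{-1}=0):
  i=0: a_0=47, p_0 = 47*1 + 0 = 47, q_0 = 47*0 + 1 = 1.
  i=1: a_1=94, p_1 = 94*47 + 1 = 4419, q_1 = 94*1 + 0 = 94.
Indeed p_0^2 - 2210*q_0^2 = 2209 - 2210 = -1, not +1.
Check: 4419^2 - 2210*94^2 = 19527561 - 19527560 = 1, so (x, y) = (4419, 94) solves the equation, and by the theorem it is the least positive solution.

(x, y) = (4419, 94)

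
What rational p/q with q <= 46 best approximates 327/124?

29/11

Expand x = 327/124 as a continued fraction with the Euclidean algorithm:
  327 = 2*124 + 79, so a_0 = 2.
  124 = 1*79 + 45, so a_1 = 1.
  79 = 1*45 + 34, so a_2 = 1.
  45 = 1*34 + 11, so a_3 = 1.
  34 = 3*11 + 1, so a_4 = 3.
  11 = 11*1 + 0, so a_5 = 11.
so x = [2; 1, 1, 1, 3, 11].
Convergents (p_i = a_i*p_{i-1} + p_{i-2}, q_i = a_i*q_{i-1} + q_{i-2} with p_{-2}=0, p_{-1}=1, q_{-2}=1, q_{-1}=0), until the denominator exceeds 46:
  i=0: a_0=2, p_0 = 2*1 + 0 = 2, q_0 = 2*0 + 1 = 1.
  i=1: a_1=1, p_1 = 1*2 + 1 = 3, q_1 = 1*1 + 0 = 1.
  i=2: a_2=1, p_2 = 1*3 + 2 = 5, q_2 = 1*1 + 1 = 2.
  i=3: a_3=1, p_3 = 1*5 + 3 = 8, q_3 = 1*2 + 1 = 3.
  i=4: a_4=3, p_4 = 3*8 + 5 = 29, q_4 = 3*3 + 2 = 11.
  i=5: a_5=11, p_5 = 11*29 + 8 = 327, q_5 = 11*11 + 3 = 124.
q_5 = 124 > 46, so the last convergent with denominator <= 46 is p_4/q_4 = 29/11.
The closest fraction with denominator <= 46 is either p_4/q_4 or the intermediate fraction (k*p_4 + p_3)/(k*q_4 + q_3) with the largest k >= 1 whose denominator stays <= 46; these approach x as k grows, and every other convergent or intermediate fraction in range is farther away.
Largest k: floor((46 - q_3)/q_4) = floor((46 - 3)/11) = 3.
That gives (3*29 + 8)/(3*11 + 3) = 95/36.
Compare the errors: |x - 29/11| = |327*11 - 29*124|/(124*11) = 1/1364, and |x - 95/36| = |327*36 - 95*124|/(124*36) = 8/4464.
Cross-multiplying, 1*4464 = 4464 < 10912 = 8*1364, so 1/1364 is smaller: the convergent 29/11 is closer to x than 95/36.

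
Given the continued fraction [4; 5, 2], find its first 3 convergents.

Using the convergent recurrence p_i = a_i*p_{i-1} + p_{i-2}, q_i = a_i*q_{i-1} + q_{i-2} with p_{-2}=0, p_{-1}=1, q_{-2}=1, q_{-1}=0:
  i=0: a_0=4, p_0 = 4*1 + 0 = 4, q_0 = 4*0 + 1 = 1.
  i=1: a_1=5, p_1 = 5*4 + 1 = 21, q_1 = 5*1 + 0 = 5.
  i=2: a_2=2, p_2 = 2*21 + 4 = 46, q_2 = 2*5 + 1 = 11.

4/1, 21/5, 46/11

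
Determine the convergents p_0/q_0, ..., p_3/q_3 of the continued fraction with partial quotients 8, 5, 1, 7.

Using the convergent recurrence p_i = a_i*p_{i-1} + p_{i-2}, q_i = a_i*q_{i-1} + q_{i-2} with p_{-2}=0, p_{-1}=1, q_{-2}=1, q_{-1}=0:
  i=0: a_0=8, p_0 = 8*1 + 0 = 8, q_0 = 8*0 + 1 = 1.
  i=1: a_1=5, p_1 = 5*8 + 1 = 41, q_1 = 5*1 + 0 = 5.
  i=2: a_2=1, p_2 = 1*41 + 8 = 49, q_2 = 1*5 + 1 = 6.
  i=3: a_3=7, p_3 = 7*49 + 41 = 384, q_3 = 7*6 + 5 = 47.

8/1, 41/5, 49/6, 384/47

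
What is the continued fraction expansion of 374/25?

Run the Euclidean algorithm on 374 and 25; the successive quotients are the partial quotients a_0, a_1, ... (each step inverts the fractional part left over by the previous one):
  374 = 14*25 + 24, so a_0 = 14.
  25 = 1*24 + 1, so a_1 = 1.
  24 = 24*1 + 0, so a_2 = 24.
The remainder reaches 0 after 3 divisions, so the expansion has 3 partial quotients, read off in order.

[14; 1, 24]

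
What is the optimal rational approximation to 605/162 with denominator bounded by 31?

56/15

Expand x = 605/162 as a continued fraction with the Euclidean algorithm:
  605 = 3*162 + 119, so a_0 = 3.
  162 = 1*119 + 43, so a_1 = 1.
  119 = 2*43 + 33, so a_2 = 2.
  43 = 1*33 + 10, so a_3 = 1.
  33 = 3*10 + 3, so a_4 = 3.
  10 = 3*3 + 1, so a_5 = 3.
  3 = 3*1 + 0, so a_6 = 3.
so x = [3; 1, 2, 1, 3, 3, 3].
Convergents (p_i = a_i*p_{i-1} + p_{i-2}, q_i = a_i*q_{i-1} + q_{i-2} with p_{-2}=0, p_{-1}=1, q_{-2}=1, q_{-1}=0), until the denominator exceeds 31:
  i=0: a_0=3, p_0 = 3*1 + 0 = 3, q_0 = 3*0 + 1 = 1.
  i=1: a_1=1, p_1 = 1*3 + 1 = 4, q_1 = 1*1 + 0 = 1.
  i=2: a_2=2, p_2 = 2*4 + 3 = 11, q_2 = 2*1 + 1 = 3.
  i=3: a_3=1, p_3 = 1*11 + 4 = 15, q_3 = 1*3 + 1 = 4.
  i=4: a_4=3, p_4 = 3*15 + 11 = 56, q_4 = 3*4 + 3 = 15.
  i=5: a_5=3, p_5 = 3*56 + 15 = 183, q_5 = 3*15 + 4 = 49.
q_5 = 49 > 31, so the last convergent with denominator <= 31 is p_4/q_4 = 56/15.
The closest fraction with denominator <= 31 is either p_4/q_4 or the intermediate fraction (k*p_4 + p_3)/(k*q_4 + q_3) with the largest k >= 1 whose denominator stays <= 31; these approach x as k grows, and every other convergent or intermediate fraction in range is farther away.
Largest k: floor((31 - q_3)/q_4) = floor((31 - 4)/15) = 1.
That gives (1*56 + 15)/(1*15 + 4) = 71/19.
Compare the errors: |x - 56/15| = |605*15 - 56*162|/(162*15) = 3/2430, and |x - 71/19| = |605*19 - 71*162|/(162*19) = 7/3078.
Cross-multiplying, 3*3078 = 9234 < 17010 = 7*2430, so 3/2430 is smaller: the convergent 56/15 is closer to x than 71/19.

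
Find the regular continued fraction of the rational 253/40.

Run the Euclidean algorithm on 253 and 40; the successive quotients are the partial quotients a_0, a_1, ... (each step inverts the fractional part left over by the previous one):
  253 = 6*40 + 13, so a_0 = 6.
  40 = 3*13 + 1, so a_1 = 3.
  13 = 13*1 + 0, so a_2 = 13.
The remainder reaches 0 after 3 divisions, so the expansion has 3 partial quotients, read off in order.

[6; 3, 13]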